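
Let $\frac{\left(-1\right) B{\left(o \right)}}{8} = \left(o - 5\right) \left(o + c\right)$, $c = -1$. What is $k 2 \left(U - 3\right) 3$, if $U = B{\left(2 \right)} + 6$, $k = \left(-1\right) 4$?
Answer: $-648$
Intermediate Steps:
$B{\left(o \right)} = - 8 \left(-1 + o\right) \left(-5 + o\right)$ ($B{\left(o \right)} = - 8 \left(o - 5\right) \left(o - 1\right) = - 8 \left(-5 + o\right) \left(-1 + o\right) = - 8 \left(-1 + o\right) \left(-5 + o\right)$)
$k = -4$
$U = 30$ ($U = \left(-40 - 8 \cdot 2^{2} + 48 \cdot 2\right) + 6 = \left(-40 - 32 + 96\right) + 6 = 24 + 6 = 30$)
$k 2 \left(U - 3\right) 3 = \left(-4\right) 2 \left(30 - 3\right) 3 = - 8 \cdot 27 \cdot 3 = \left(-8\right) 81 = -648$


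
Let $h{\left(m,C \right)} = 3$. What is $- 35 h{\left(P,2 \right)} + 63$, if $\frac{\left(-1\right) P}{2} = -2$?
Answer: $-42$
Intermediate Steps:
$P = 4$ ($P = \left(-2\right) \left(-2\right) = 4$)
$- 35 h{\left(P,2 \right)} + 63 = \left(-35\right) 3 + 63 = -105 + 63 = -42$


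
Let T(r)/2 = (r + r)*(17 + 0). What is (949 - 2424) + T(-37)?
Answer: -3991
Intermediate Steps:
T(r) = 68*r (T(r) = 2*((r + r)*(17 + 0)) = 2*((2*r)*17) = 2*(34*r) = 68*r)
(949 - 2424) + T(-37) = (949 - 2424) + 68*(-37) = -1475 - 2516 = -3991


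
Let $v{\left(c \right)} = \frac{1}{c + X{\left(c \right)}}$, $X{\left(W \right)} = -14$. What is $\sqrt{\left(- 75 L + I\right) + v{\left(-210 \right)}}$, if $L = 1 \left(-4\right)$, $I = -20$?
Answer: $\frac{\sqrt{878066}}{56} \approx 16.733$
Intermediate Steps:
$L = -4$
$v{\left(c \right)} = \frac{1}{-14 + c}$ ($v{\left(c \right)} = \frac{1}{c - 14} = \frac{1}{-14 + c}$)
$\sqrt{\left(- 75 L + I\right) + v{\left(-210 \right)}} = \sqrt{\left(\left(-75\right) \left(-4\right) - 20\right) + \frac{1}{-14 - 210}} = \sqrt{\left(300 - 20\right) + \frac{1}{-224}} = \sqrt{280 - \frac{1}{224}} = \sqrt{\frac{62719}{224}} = \frac{\sqrt{878066}}{56}$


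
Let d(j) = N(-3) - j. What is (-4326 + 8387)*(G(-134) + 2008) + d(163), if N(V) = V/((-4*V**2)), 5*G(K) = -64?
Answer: 486140657/60 ≈ 8.1023e+6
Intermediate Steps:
G(K) = -64/5 (G(K) = (1/5)*(-64) = -64/5)
N(V) = -1/(4*V) (N(V) = V*(-1/(4*V**2)) = -1/(4*V))
d(j) = 1/12 - j (d(j) = -1/4/(-3) - j = -1/4*(-1/3) - j = 1/12 - j)
(-4326 + 8387)*(G(-134) + 2008) + d(163) = (-4326 + 8387)*(-64/5 + 2008) + (1/12 - 1*163) = 4061*(9976/5) + (1/12 - 163) = 40512536/5 - 1955/12 = 486140657/60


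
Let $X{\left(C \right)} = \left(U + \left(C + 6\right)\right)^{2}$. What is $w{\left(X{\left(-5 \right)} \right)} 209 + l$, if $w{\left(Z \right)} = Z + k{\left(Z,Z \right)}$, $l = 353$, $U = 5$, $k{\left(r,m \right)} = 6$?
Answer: $9131$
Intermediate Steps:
$X{\left(C \right)} = \left(11 + C\right)^{2}$ ($X{\left(C \right)} = \left(5 + \left(C + 6\right)\right)^{2} = \left(5 + \left(6 + C\right)\right)^{2} = \left(11 + C\right)^{2}$)
$w{\left(Z \right)} = 6 + Z$ ($w{\left(Z \right)} = Z + 6 = 6 + Z$)
$w{\left(X{\left(-5 \right)} \right)} 209 + l = \left(6 + \left(11 - 5\right)^{2}\right) 209 + 353 = \left(6 + 6^{2}\right) 209 + 353 = \left(6 + 36\right) 209 + 353 = 42 \cdot 209 + 353 = 8778 + 353 = 9131$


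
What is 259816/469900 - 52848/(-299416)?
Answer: 3207073208/4396736825 ≈ 0.72942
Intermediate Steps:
259816/469900 - 52848/(-299416) = 259816*(1/469900) - 52848*(-1/299416) = 64954/117475 + 6606/37427 = 3207073208/4396736825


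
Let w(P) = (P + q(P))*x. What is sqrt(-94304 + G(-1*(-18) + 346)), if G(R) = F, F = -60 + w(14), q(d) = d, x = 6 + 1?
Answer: 2*I*sqrt(23542) ≈ 306.87*I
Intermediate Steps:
x = 7
w(P) = 14*P (w(P) = (P + P)*7 = (2*P)*7 = 14*P)
F = 136 (F = -60 + 14*14 = -60 + 196 = 136)
G(R) = 136
sqrt(-94304 + G(-1*(-18) + 346)) = sqrt(-94304 + 136) = sqrt(-94168) = 2*I*sqrt(23542)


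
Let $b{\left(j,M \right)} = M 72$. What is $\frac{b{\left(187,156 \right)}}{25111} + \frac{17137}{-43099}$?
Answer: $\frac{53760761}{1082258989} \approx 0.049675$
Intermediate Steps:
$b{\left(j,M \right)} = 72 M$
$\frac{b{\left(187,156 \right)}}{25111} + \frac{17137}{-43099} = \frac{72 \cdot 156}{25111} + \frac{17137}{-43099} = 11232 \cdot \frac{1}{25111} + 17137 \left(- \frac{1}{43099}\right) = \frac{11232}{25111} - \frac{17137}{43099} = \frac{53760761}{1082258989}$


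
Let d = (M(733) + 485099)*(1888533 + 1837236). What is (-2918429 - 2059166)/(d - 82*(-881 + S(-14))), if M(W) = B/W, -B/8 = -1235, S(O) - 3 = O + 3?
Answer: -3648577135/1324836740255977 ≈ -2.7540e-6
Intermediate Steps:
S(O) = 6 + O (S(O) = 3 + (O + 3) = 3 + (3 + O) = 6 + O)
B = 9880 (B = -8*(-1235) = 9880)
M(W) = 9880/W
d = 1324836686821743/733 (d = (9880/733 + 485099)*(1888533 + 1837236) = (9880*(1/733) + 485099)*3725769 = (9880/733 + 485099)*3725769 = (355587447/733)*3725769 = 1324836686821743/733 ≈ 1.8074e+12)
(-2918429 - 2059166)/(d - 82*(-881 + S(-14))) = (-2918429 - 2059166)/(1324836686821743/733 - 82*(-881 + (6 - 14))) = -4977595/(1324836686821743/733 - 82*(-881 - 8)) = -4977595/(1324836686821743/733 - 82*(-889)) = -4977595/(1324836686821743/733 + 72898) = -4977595/1324836740255977/733 = -4977595*733/1324836740255977 = -3648577135/1324836740255977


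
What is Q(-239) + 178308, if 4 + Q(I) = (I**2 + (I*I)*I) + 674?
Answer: -13415820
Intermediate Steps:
Q(I) = 670 + I**2 + I**3 (Q(I) = -4 + ((I**2 + (I*I)*I) + 674) = -4 + ((I**2 + I**2*I) + 674) = -4 + ((I**2 + I**3) + 674) = -4 + (674 + I**2 + I**3) = 670 + I**2 + I**3)
Q(-239) + 178308 = (670 + (-239)**2 + (-239)**3) + 178308 = (670 + 57121 - 13651919) + 178308 = -13594128 + 178308 = -13415820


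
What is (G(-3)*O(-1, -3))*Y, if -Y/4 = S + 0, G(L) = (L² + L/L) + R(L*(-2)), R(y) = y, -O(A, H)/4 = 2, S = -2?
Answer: -1024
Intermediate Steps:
O(A, H) = -8 (O(A, H) = -4*2 = -8)
G(L) = 1 + L² - 2*L (G(L) = (L² + L/L) + L*(-2) = (L² + 1) - 2*L = (1 + L²) - 2*L = 1 + L² - 2*L)
Y = 8 (Y = -4*(-2 + 0) = -4*(-2) = 8)
(G(-3)*O(-1, -3))*Y = ((1 + (-3)² - 2*(-3))*(-8))*8 = ((1 + 9 + 6)*(-8))*8 = (16*(-8))*8 = -128*8 = -1024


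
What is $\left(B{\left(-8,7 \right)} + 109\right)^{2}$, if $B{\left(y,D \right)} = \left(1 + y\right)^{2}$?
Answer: $24964$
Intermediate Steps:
$\left(B{\left(-8,7 \right)} + 109\right)^{2} = \left(\left(1 - 8\right)^{2} + 109\right)^{2} = \left(\left(-7\right)^{2} + 109\right)^{2} = \left(49 + 109\right)^{2} = 158^{2} = 24964$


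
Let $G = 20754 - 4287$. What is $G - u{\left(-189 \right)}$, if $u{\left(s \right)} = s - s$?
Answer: $16467$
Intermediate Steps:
$G = 16467$
$u{\left(s \right)} = 0$
$G - u{\left(-189 \right)} = 16467 - 0 = 16467 + 0 = 16467$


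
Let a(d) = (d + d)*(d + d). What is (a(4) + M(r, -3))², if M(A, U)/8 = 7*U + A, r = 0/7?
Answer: 10816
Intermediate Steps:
r = 0 (r = 0*(⅐) = 0)
a(d) = 4*d² (a(d) = (2*d)*(2*d) = 4*d²)
M(A, U) = 8*A + 56*U (M(A, U) = 8*(7*U + A) = 8*(A + 7*U) = 8*A + 56*U)
(a(4) + M(r, -3))² = (4*4² + (8*0 + 56*(-3)))² = (4*16 + (0 - 168))² = (64 - 168)² = (-104)² = 10816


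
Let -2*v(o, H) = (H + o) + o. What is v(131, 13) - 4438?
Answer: -9151/2 ≈ -4575.5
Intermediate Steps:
v(o, H) = -o - H/2 (v(o, H) = -((H + o) + o)/2 = -(H + 2*o)/2 = -o - H/2)
v(131, 13) - 4438 = (-1*131 - ½*13) - 4438 = (-131 - 13/2) - 4438 = -275/2 - 4438 = -9151/2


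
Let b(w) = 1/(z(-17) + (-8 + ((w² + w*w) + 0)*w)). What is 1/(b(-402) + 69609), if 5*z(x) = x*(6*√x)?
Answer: 2*(-324824060*I + 51*√17)/(-45221355985075*I + 7100118*√17) ≈ 1.4366e-5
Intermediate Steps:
z(x) = 6*x^(3/2)/5 (z(x) = (x*(6*√x))/5 = (6*x^(3/2))/5 = 6*x^(3/2)/5)
b(w) = 1/(-8 + 2*w³ - 102*I*√17/5) (b(w) = 1/(6*(-17)^(3/2)/5 + (-8 + ((w² + w*w) + 0)*w)) = 1/(6*(-17*I*√17)/5 + (-8 + ((w² + w²) + 0)*w)) = 1/(-102*I*√17/5 + (-8 + (2*w² + 0)*w)) = 1/(-102*I*√17/5 + (-8 + (2*w²)*w)) = 1/(-102*I*√17/5 + (-8 + 2*w³)) = 1/(-8 + 2*w³ - 102*I*√17/5))
1/(b(-402) + 69609) = 1/(5/(2*(-20 + 5*(-402)³ - 51*I*√17)) + 69609) = 1/(5/(2*(-20 + 5*(-64964808) - 51*I*√17)) + 69609) = 1/(5/(2*(-20 - 324824040 - 51*I*√17)) + 69609) = 1/(5/(2*(-324824060 - 51*I*√17)) + 69609) = 1/(69609 + 5/(2*(-324824060 - 51*I*√17)))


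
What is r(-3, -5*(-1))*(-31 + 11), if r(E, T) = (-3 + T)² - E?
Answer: -140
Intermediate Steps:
r(-3, -5*(-1))*(-31 + 11) = ((-3 - 5*(-1))² - 1*(-3))*(-31 + 11) = ((-3 + 5)² + 3)*(-20) = (2² + 3)*(-20) = (4 + 3)*(-20) = 7*(-20) = -140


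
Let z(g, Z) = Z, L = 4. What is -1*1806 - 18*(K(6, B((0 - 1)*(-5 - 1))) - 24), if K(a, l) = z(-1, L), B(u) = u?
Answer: -1446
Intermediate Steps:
K(a, l) = 4
-1*1806 - 18*(K(6, B((0 - 1)*(-5 - 1))) - 24) = -1*1806 - 18*(4 - 24) = -1806 - 18*(-20) = -1806 - 1*(-360) = -1806 + 360 = -1446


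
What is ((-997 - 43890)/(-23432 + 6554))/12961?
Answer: 44887/218755758 ≈ 0.00020519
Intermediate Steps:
((-997 - 43890)/(-23432 + 6554))/12961 = -44887/(-16878)*(1/12961) = -44887*(-1/16878)*(1/12961) = (44887/16878)*(1/12961) = 44887/218755758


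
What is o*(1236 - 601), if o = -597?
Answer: -379095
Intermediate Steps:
o*(1236 - 601) = -597*(1236 - 601) = -597*635 = -379095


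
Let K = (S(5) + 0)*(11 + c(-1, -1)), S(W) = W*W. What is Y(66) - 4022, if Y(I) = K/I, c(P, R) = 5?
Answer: -132526/33 ≈ -4015.9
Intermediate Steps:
S(W) = W**2
K = 400 (K = (5**2 + 0)*(11 + 5) = (25 + 0)*16 = 25*16 = 400)
Y(I) = 400/I
Y(66) - 4022 = 400/66 - 4022 = 400*(1/66) - 4022 = 200/33 - 4022 = -132526/33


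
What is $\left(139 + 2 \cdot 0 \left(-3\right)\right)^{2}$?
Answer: $19321$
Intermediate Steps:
$\left(139 + 2 \cdot 0 \left(-3\right)\right)^{2} = \left(139 + 0 \left(-3\right)\right)^{2} = \left(139 + 0\right)^{2} = 139^{2} = 19321$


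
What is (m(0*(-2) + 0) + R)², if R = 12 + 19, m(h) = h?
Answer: 961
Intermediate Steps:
R = 31
(m(0*(-2) + 0) + R)² = ((0*(-2) + 0) + 31)² = ((0 + 0) + 31)² = (0 + 31)² = 31² = 961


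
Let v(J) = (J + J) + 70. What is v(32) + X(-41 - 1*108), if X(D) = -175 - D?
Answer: 108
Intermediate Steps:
v(J) = 70 + 2*J (v(J) = 2*J + 70 = 70 + 2*J)
v(32) + X(-41 - 1*108) = (70 + 2*32) + (-175 - (-41 - 1*108)) = (70 + 64) + (-175 - (-41 - 108)) = 134 + (-175 - 1*(-149)) = 134 + (-175 + 149) = 134 - 26 = 108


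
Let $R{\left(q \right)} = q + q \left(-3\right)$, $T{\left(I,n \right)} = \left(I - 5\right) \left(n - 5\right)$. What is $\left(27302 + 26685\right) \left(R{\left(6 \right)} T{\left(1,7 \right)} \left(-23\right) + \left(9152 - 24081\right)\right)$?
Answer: $-925175219$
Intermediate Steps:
$T{\left(I,n \right)} = \left(-5 + I\right) \left(-5 + n\right)$
$R{\left(q \right)} = - 2 q$ ($R{\left(q \right)} = q - 3 q = - 2 q$)
$\left(27302 + 26685\right) \left(R{\left(6 \right)} T{\left(1,7 \right)} \left(-23\right) + \left(9152 - 24081\right)\right) = \left(27302 + 26685\right) \left(\left(-2\right) 6 \left(25 - 5 - 35 + 1 \cdot 7\right) \left(-23\right) + \left(9152 - 24081\right)\right) = 53987 \left(- 12 \left(25 - 5 - 35 + 7\right) \left(-23\right) + \left(9152 - 24081\right)\right) = 53987 \left(\left(-12\right) \left(-8\right) \left(-23\right) - 14929\right) = 53987 \left(96 \left(-23\right) - 14929\right) = 53987 \left(-2208 - 14929\right) = 53987 \left(-17137\right) = -925175219$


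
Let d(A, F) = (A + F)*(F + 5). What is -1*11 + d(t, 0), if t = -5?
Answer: -36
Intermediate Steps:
d(A, F) = (5 + F)*(A + F) (d(A, F) = (A + F)*(5 + F) = (5 + F)*(A + F))
-1*11 + d(t, 0) = -1*11 + (0² + 5*(-5) + 5*0 - 5*0) = -11 + (0 - 25 + 0 + 0) = -11 - 25 = -36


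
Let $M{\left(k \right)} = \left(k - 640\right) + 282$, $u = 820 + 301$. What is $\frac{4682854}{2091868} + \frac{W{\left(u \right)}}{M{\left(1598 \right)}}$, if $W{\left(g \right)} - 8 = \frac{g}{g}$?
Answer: $\frac{1456391443}{648479080} \approx 2.2459$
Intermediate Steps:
$u = 1121$
$W{\left(g \right)} = 9$ ($W{\left(g \right)} = 8 + \frac{g}{g} = 8 + 1 = 9$)
$M{\left(k \right)} = -358 + k$ ($M{\left(k \right)} = \left(-640 + k\right) + 282 = -358 + k$)
$\frac{4682854}{2091868} + \frac{W{\left(u \right)}}{M{\left(1598 \right)}} = \frac{4682854}{2091868} + \frac{9}{-358 + 1598} = 4682854 \cdot \frac{1}{2091868} + \frac{9}{1240} = \frac{2341427}{1045934} + 9 \cdot \frac{1}{1240} = \frac{2341427}{1045934} + \frac{9}{1240} = \frac{1456391443}{648479080}$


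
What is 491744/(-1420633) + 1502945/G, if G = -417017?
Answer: -2340198871833/592428111761 ≈ -3.9502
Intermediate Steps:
491744/(-1420633) + 1502945/G = 491744/(-1420633) + 1502945/(-417017) = 491744*(-1/1420633) + 1502945*(-1/417017) = -491744/1420633 - 1502945/417017 = -2340198871833/592428111761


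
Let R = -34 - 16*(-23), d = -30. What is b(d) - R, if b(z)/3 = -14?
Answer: -376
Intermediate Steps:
R = 334 (R = -34 + 368 = 334)
b(z) = -42 (b(z) = 3*(-14) = -42)
b(d) - R = -42 - 1*334 = -42 - 334 = -376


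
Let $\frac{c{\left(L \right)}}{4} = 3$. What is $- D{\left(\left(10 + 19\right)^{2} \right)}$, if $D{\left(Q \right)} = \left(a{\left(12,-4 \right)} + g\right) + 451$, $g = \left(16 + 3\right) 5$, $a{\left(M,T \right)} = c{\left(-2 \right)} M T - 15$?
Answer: $45$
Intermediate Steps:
$c{\left(L \right)} = 12$ ($c{\left(L \right)} = 4 \cdot 3 = 12$)
$a{\left(M,T \right)} = -15 + 12 M T$ ($a{\left(M,T \right)} = 12 M T - 15 = -15 + 12 M T$)
$g = 95$ ($g = 19 \cdot 5 = 95$)
$D{\left(Q \right)} = -45$ ($D{\left(Q \right)} = \left(\left(-15 + 12 \cdot 12 \left(-4\right)\right) + 95\right) + 451 = \left(\left(-15 - 576\right) + 95\right) + 451 = \left(-591 + 95\right) + 451 = -496 + 451 = -45$)
$- D{\left(\left(10 + 19\right)^{2} \right)} = \left(-1\right) \left(-45\right) = 45$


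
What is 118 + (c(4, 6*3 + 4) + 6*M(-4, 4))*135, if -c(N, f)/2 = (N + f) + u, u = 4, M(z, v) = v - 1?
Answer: -5552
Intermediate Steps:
M(z, v) = -1 + v
c(N, f) = -8 - 2*N - 2*f (c(N, f) = -2*((N + f) + 4) = -2*(4 + N + f) = -8 - 2*N - 2*f)
118 + (c(4, 6*3 + 4) + 6*M(-4, 4))*135 = 118 + ((-8 - 2*4 - 2*(6*3 + 4)) + 6*(-1 + 4))*135 = 118 + ((-8 - 8 - 2*(18 + 4)) + 6*3)*135 = 118 + ((-8 - 8 - 2*22) + 18)*135 = 118 + ((-8 - 8 - 44) + 18)*135 = 118 + (-60 + 18)*135 = 118 - 42*135 = 118 - 5670 = -5552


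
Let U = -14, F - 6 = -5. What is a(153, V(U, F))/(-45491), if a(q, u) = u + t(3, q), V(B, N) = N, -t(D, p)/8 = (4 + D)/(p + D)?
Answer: -25/1774149 ≈ -1.4091e-5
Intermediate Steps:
F = 1 (F = 6 - 5 = 1)
t(D, p) = -8*(4 + D)/(D + p) (t(D, p) = -8*(4 + D)/(p + D) = -8*(4 + D)/(D + p))
a(q, u) = u - 56/(3 + q) (a(q, u) = u + 8*(-4 - 1*3)/(3 + q) = u + 8*(-4 - 3)/(3 + q) = u + 8*(-7)/(3 + q) = u - 56/(3 + q))
a(153, V(U, F))/(-45491) = ((-56 + 1*(3 + 153))/(3 + 153))/(-45491) = ((-56 + 1*156)/156)*(-1/45491) = ((-56 + 156)/156)*(-1/45491) = ((1/156)*100)*(-1/45491) = (25/39)*(-1/45491) = -25/1774149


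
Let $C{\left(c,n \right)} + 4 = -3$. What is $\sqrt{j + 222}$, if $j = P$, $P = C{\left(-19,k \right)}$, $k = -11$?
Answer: $\sqrt{215} \approx 14.663$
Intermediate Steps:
$C{\left(c,n \right)} = -7$ ($C{\left(c,n \right)} = -4 - 3 = -7$)
$P = -7$
$j = -7$
$\sqrt{j + 222} = \sqrt{-7 + 222} = \sqrt{215}$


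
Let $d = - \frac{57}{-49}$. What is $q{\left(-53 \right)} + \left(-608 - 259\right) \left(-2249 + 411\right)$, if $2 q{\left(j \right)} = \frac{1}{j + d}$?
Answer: $\frac{8095213631}{5080} \approx 1.5935 \cdot 10^{6}$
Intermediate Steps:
$d = \frac{57}{49}$ ($d = \left(-57\right) \left(- \frac{1}{49}\right) = \frac{57}{49} \approx 1.1633$)
$q{\left(j \right)} = \frac{1}{2 \left(\frac{57}{49} + j\right)}$ ($q{\left(j \right)} = \frac{1}{2 \left(j + \frac{57}{49}\right)} = \frac{1}{2 \left(\frac{57}{49} + j\right)}$)
$q{\left(-53 \right)} + \left(-608 - 259\right) \left(-2249 + 411\right) = \frac{49}{2 \left(57 + 49 \left(-53\right)\right)} + \left(-608 - 259\right) \left(-2249 + 411\right) = \frac{49}{2 \left(57 - 2597\right)} - -1593546 = \frac{49}{2 \left(-2540\right)} + 1593546 = \frac{49}{2} \left(- \frac{1}{2540}\right) + 1593546 = - \frac{49}{5080} + 1593546 = \frac{8095213631}{5080}$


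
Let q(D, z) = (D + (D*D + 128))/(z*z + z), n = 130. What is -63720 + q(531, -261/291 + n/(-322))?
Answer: 3142586946019/4768242 ≈ 6.5907e+5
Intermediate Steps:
q(D, z) = (128 + D + D²)/(z + z²) (q(D, z) = (D + (D² + 128))/(z² + z) = (D + (128 + D²))/(z + z²) = (128 + D + D²)/(z + z²))
-63720 + q(531, -261/291 + n/(-322)) = -63720 + (128 + 531 + 531²)/((-261/291 + 130/(-322))*(1 + (-261/291 + 130/(-322)))) = -63720 + (128 + 531 + 281961)/((-261*1/291 + 130*(-1/322))*(1 + (-261*1/291 + 130*(-1/322)))) = -63720 + 282620/(-87/97 - 65/161*(1 + (-87/97 - 65/161))) = -63720 + 282620/(-20312/15617*(1 - 20312/15617)) = -63720 - 15617/20312*282620/(-4695/15617) = -63720 - 15617/20312*(-15617/4695)*282620 = -63720 + 3446419326259/4768242 = 3142586946019/4768242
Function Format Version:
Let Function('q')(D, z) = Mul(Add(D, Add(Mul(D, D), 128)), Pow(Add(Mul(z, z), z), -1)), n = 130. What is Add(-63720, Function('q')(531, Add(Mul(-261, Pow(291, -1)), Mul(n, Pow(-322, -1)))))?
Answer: Rational(3142586946019, 4768242) ≈ 6.5907e+5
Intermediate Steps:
Function('q')(D, z) = Mul(Pow(Add(z, Pow(z, 2)), -1), Add(128, D, Pow(D, 2))) (Function('q')(D, z) = Mul(Add(D, Add(Pow(D, 2), 128)), Pow(Add(Pow(z, 2), z), -1)) = Mul(Add(D, Add(128, Pow(D, 2))), Pow(Add(z, Pow(z, 2)), -1)) = Mul(Add(128, D, Pow(D, 2)), Pow(Add(z, Pow(z, 2)), -1)) = Mul(Pow(Add(z, Pow(z, 2)), -1), Add(128, D, Pow(D, 2))))
Add(-63720, Function('q')(531, Add(Mul(-261, Pow(291, -1)), Mul(n, Pow(-322, -1))))) = Add(-63720, Mul(Pow(Add(Mul(-261, Pow(291, -1)), Mul(130, Pow(-322, -1))), -1), Pow(Add(1, Add(Mul(-261, Pow(291, -1)), Mul(130, Pow(-322, -1)))), -1), Add(128, 531, Pow(531, 2)))) = Add(-63720, Mul(Pow(Add(Mul(-261, Rational(1, 291)), Mul(130, Rational(-1, 322))), -1), Pow(Add(1, Add(Mul(-261, Rational(1, 291)), Mul(130, Rational(-1, 322)))), -1), Add(128, 531, 281961))) = Add(-63720, Mul(Pow(Add(Rational(-87, 97), Rational(-65, 161)), -1), Pow(Add(1, Add(Rational(-87, 97), Rational(-65, 161))), -1), 282620)) = Add(-63720, Mul(Pow(Rational(-20312, 15617), -1), Pow(Add(1, Rational(-20312, 15617)), -1), 282620)) = Add(-63720, Mul(Rational(-15617, 20312), Pow(Rational(-4695, 15617), -1), 282620)) = Add(-63720, Mul(Rational(-15617, 20312), Rational(-15617, 4695), 282620)) = Add(-63720, Rational(3446419326259, 4768242)) = Rational(3142586946019, 4768242)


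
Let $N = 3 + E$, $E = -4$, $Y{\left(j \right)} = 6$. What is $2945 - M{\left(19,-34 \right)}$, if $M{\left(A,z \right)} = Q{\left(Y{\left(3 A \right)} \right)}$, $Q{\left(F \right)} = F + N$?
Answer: $2940$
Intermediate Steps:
$N = -1$ ($N = 3 - 4 = -1$)
$Q{\left(F \right)} = -1 + F$ ($Q{\left(F \right)} = F - 1 = -1 + F$)
$M{\left(A,z \right)} = 5$ ($M{\left(A,z \right)} = -1 + 6 = 5$)
$2945 - M{\left(19,-34 \right)} = 2945 - 5 = 2940$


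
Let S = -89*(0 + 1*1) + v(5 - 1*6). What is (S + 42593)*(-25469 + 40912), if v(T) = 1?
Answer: 656404715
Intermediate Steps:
S = -88 (S = -89*(0 + 1*1) + 1 = -89*(0 + 1) + 1 = -89*1 + 1 = -89 + 1 = -88)
(S + 42593)*(-25469 + 40912) = (-88 + 42593)*(-25469 + 40912) = 42505*15443 = 656404715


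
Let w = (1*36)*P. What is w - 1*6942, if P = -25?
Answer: -7842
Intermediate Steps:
w = -900 (w = (1*36)*(-25) = 36*(-25) = -900)
w - 1*6942 = -900 - 1*6942 = -900 - 6942 = -7842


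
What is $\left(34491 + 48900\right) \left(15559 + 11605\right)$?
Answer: $2265233124$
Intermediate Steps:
$\left(34491 + 48900\right) \left(15559 + 11605\right) = 83391 \cdot 27164 = 2265233124$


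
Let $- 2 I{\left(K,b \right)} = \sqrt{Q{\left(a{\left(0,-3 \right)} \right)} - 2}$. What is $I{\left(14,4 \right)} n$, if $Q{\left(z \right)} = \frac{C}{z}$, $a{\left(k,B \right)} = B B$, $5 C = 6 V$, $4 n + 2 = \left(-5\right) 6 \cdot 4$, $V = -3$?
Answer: $\frac{61 i \sqrt{15}}{10} \approx 23.625 i$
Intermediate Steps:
$n = - \frac{61}{2}$ ($n = - \frac{1}{2} + \frac{\left(-5\right) 6 \cdot 4}{4} = - \frac{1}{2} + \frac{\left(-30\right) 4}{4} = - \frac{1}{2} + \frac{1}{4} \left(-120\right) = - \frac{1}{2} - 30 = - \frac{61}{2} \approx -30.5$)
$C = - \frac{18}{5}$ ($C = \frac{6 \left(-3\right)}{5} = \frac{1}{5} \left(-18\right) = - \frac{18}{5} \approx -3.6$)
$a{\left(k,B \right)} = B^{2}$
$Q{\left(z \right)} = - \frac{18}{5 z}$
$I{\left(K,b \right)} = - \frac{i \sqrt{15}}{5}$ ($I{\left(K,b \right)} = - \frac{\sqrt{- \frac{18}{5 \left(-3\right)^{2}} - 2}}{2} = - \frac{\sqrt{- \frac{18}{5 \cdot 9} - 2}}{2} = - \frac{\sqrt{\left(- \frac{18}{5}\right) \frac{1}{9} - 2}}{2} = - \frac{\sqrt{- \frac{2}{5} - 2}}{2} = - \frac{\sqrt{- \frac{12}{5}}}{2} = - \frac{\frac{2}{5} i \sqrt{15}}{2} = - \frac{i \sqrt{15}}{5}$)
$I{\left(14,4 \right)} n = - \frac{i \sqrt{15}}{5} \left(- \frac{61}{2}\right) = \frac{61 i \sqrt{15}}{10}$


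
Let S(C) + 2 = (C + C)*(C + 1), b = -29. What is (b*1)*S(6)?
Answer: -2378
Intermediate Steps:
S(C) = -2 + 2*C*(1 + C) (S(C) = -2 + (C + C)*(C + 1) = -2 + (2*C)*(1 + C) = -2 + 2*C*(1 + C))
(b*1)*S(6) = (-29*1)*(-2 + 2*6 + 2*6²) = -29*(-2 + 12 + 2*36) = -29*(-2 + 12 + 72) = -29*82 = -2378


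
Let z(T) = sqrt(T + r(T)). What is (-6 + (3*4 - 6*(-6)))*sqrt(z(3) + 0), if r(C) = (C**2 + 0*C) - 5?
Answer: 42*7**(1/4) ≈ 68.316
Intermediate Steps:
r(C) = -5 + C**2 (r(C) = (C**2 + 0) - 5 = C**2 - 5 = -5 + C**2)
z(T) = sqrt(-5 + T + T**2) (z(T) = sqrt(T + (-5 + T**2)) = sqrt(-5 + T + T**2))
(-6 + (3*4 - 6*(-6)))*sqrt(z(3) + 0) = (-6 + (3*4 - 6*(-6)))*sqrt(sqrt(-5 + 3 + 3**2) + 0) = (-6 + (12 + 36))*sqrt(sqrt(-5 + 3 + 9) + 0) = (-6 + 48)*sqrt(sqrt(7) + 0) = 42*sqrt(sqrt(7)) = 42*7**(1/4)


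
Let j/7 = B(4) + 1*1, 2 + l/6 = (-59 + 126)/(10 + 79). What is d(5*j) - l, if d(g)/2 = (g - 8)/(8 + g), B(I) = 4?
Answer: 151604/16287 ≈ 9.3083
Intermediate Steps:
l = -666/89 (l = -12 + 6*((-59 + 126)/(10 + 79)) = -12 + 6*(67/89) = -12 + 402/89 = -666/89 ≈ -7.4831)
j = 35 (j = 7*(4 + 1*1) = 7*(4 + 1) = 7*5 = 35)
d(g) = 2*(-8 + g)/(8 + g) (d(g) = 2*((g - 8)/(8 + g)) = 2*((-8 + g)/(8 + g)) = 2*(-8 + g)/(8 + g))
d(5*j) - l = 2*(-8 + 5*35)/(8 + 5*35) - 1*(-666/89) = 2*(-8 + 175)/(8 + 175) + 666/89 = 2*167/183 + 666/89 = 2*(1/183)*167 + 666/89 = 334/183 + 666/89 = 151604/16287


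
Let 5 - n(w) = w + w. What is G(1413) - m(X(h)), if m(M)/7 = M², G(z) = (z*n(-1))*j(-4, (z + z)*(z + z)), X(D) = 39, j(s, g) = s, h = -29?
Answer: -50211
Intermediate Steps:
n(w) = 5 - 2*w (n(w) = 5 - (w + w) = 5 - 2*w)
G(z) = -28*z (G(z) = (z*(5 - 2*(-1)))*(-4) = (z*(5 + 2))*(-4) = (z*7)*(-4) = (7*z)*(-4) = -28*z)
m(M) = 7*M²
G(1413) - m(X(h)) = -28*1413 - 7*39² = -39564 - 7*1521 = -39564 - 1*10647 = -39564 - 10647 = -50211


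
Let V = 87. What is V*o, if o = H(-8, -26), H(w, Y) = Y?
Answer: -2262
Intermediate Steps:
o = -26
V*o = 87*(-26) = -2262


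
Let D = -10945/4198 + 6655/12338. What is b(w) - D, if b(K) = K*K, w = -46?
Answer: 27426290226/12948731 ≈ 2118.1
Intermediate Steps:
b(K) = K²
D = -26775430/12948731 (D = -10945*1/4198 + 6655*(1/12338) = -10945/4198 + 6655/12338 = -26775430/12948731 ≈ -2.0678)
b(w) - D = (-46)² - 1*(-26775430/12948731) = 2116 + 26775430/12948731 = 27426290226/12948731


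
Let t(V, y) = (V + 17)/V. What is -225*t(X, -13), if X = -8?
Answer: 2025/8 ≈ 253.13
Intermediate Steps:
t(V, y) = (17 + V)/V
-225*t(X, -13) = -225*(17 - 8)/(-8) = -(-225)*9/8 = -225*(-9/8) = 2025/8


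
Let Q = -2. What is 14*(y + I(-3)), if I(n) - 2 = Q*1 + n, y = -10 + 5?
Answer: -112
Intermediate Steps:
y = -5
I(n) = n (I(n) = 2 + (-2*1 + n) = 2 + (-2 + n) = n)
14*(y + I(-3)) = 14*(-5 - 3) = 14*(-8) = -112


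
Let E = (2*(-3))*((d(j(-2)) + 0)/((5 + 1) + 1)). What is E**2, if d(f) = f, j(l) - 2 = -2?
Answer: 0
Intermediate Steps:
j(l) = 0 (j(l) = 2 - 2 = 0)
E = 0 (E = (2*(-3))*((0 + 0)/((5 + 1) + 1)) = -0/(6 + 1) = -0/7 = -6*0 = 0)
E**2 = 0**2 = 0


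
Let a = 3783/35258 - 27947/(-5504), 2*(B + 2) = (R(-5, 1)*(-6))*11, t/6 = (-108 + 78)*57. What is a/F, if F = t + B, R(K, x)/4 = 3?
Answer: -6891623/14166382336 ≈ -0.00048648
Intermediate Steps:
R(K, x) = 12 (R(K, x) = 4*3 = 12)
t = -10260 (t = 6*((-108 + 78)*57) = 6*(-30*57) = 6*(-1710) = -10260)
B = -398 (B = -2 + ((12*(-6))*11)/2 = -2 + (-72*11)/2 = -2 + (1/2)*(-792) = -2 - 396 = -398)
F = -10658 (F = -10260 - 398 = -10658)
a = 503088479/97030016 (a = 3783*(1/35258) - 27947*(-1/5504) = 3783/35258 + 27947/5504 = 503088479/97030016 ≈ 5.1849)
a/F = (503088479/97030016)/(-10658) = (503088479/97030016)*(-1/10658) = -6891623/14166382336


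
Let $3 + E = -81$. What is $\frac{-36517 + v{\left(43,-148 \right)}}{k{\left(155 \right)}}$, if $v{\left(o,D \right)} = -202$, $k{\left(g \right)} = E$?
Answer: $\frac{36719}{84} \approx 437.13$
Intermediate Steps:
$E = -84$ ($E = -3 - 81 = -84$)
$k{\left(g \right)} = -84$
$\frac{-36517 + v{\left(43,-148 \right)}}{k{\left(155 \right)}} = \frac{-36517 - 202}{-84} = \left(-36719\right) \left(- \frac{1}{84}\right) = \frac{36719}{84}$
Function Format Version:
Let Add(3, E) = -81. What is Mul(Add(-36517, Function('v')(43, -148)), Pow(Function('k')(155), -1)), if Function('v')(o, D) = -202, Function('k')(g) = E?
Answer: Rational(36719, 84) ≈ 437.13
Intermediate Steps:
E = -84 (E = Add(-3, -81) = -84)
Function('k')(g) = -84
Mul(Add(-36517, Function('v')(43, -148)), Pow(Function('k')(155), -1)) = Mul(Add(-36517, -202), Pow(-84, -1)) = Mul(-36719, Rational(-1, 84)) = Rational(36719, 84)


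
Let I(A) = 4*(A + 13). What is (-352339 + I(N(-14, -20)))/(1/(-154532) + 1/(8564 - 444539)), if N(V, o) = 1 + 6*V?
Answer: 23756678545305300/590507 ≈ 4.0231e+10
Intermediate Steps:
I(A) = 52 + 4*A (I(A) = 4*(13 + A) = 52 + 4*A)
(-352339 + I(N(-14, -20)))/(1/(-154532) + 1/(8564 - 444539)) = (-352339 + (52 + 4*(1 + 6*(-14))))/(1/(-154532) + 1/(8564 - 444539)) = (-352339 + (52 + 4*(1 - 84)))/(-1/154532 + 1/(-435975)) = (-352339 + (52 + 4*(-83)))/(-1/154532 - 1/435975) = (-352339 + (52 - 332))/(-590507/67372088700) = (-352339 - 280)*(-67372088700/590507) = -352619*(-67372088700/590507) = 23756678545305300/590507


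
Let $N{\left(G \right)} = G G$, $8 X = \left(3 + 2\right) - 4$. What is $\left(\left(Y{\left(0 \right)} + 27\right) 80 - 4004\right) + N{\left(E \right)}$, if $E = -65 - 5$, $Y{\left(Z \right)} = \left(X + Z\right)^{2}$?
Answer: $\frac{12229}{4} \approx 3057.3$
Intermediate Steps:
$X = \frac{1}{8}$ ($X = \frac{\left(3 + 2\right) - 4}{8} = \frac{5 - 4}{8} = \frac{1}{8} \cdot 1 = \frac{1}{8} \approx 0.125$)
$Y{\left(Z \right)} = \left(\frac{1}{8} + Z\right)^{2}$
$E = -70$
$N{\left(G \right)} = G^{2}$
$\left(\left(Y{\left(0 \right)} + 27\right) 80 - 4004\right) + N{\left(E \right)} = \left(\left(\frac{\left(1 + 8 \cdot 0\right)^{2}}{64} + 27\right) 80 - 4004\right) + \left(-70\right)^{2} = \left(\left(\frac{\left(1 + 0\right)^{2}}{64} + 27\right) 80 - 4004\right) + 4900 = \left(\left(\frac{1^{2}}{64} + 27\right) 80 - 4004\right) + 4900 = \left(\left(\frac{1}{64} \cdot 1 + 27\right) 80 - 4004\right) + 4900 = \left(\left(\frac{1}{64} + 27\right) 80 - 4004\right) + 4900 = \left(\frac{1729}{64} \cdot 80 - 4004\right) + 4900 = \left(\frac{8645}{4} - 4004\right) + 4900 = - \frac{7371}{4} + 4900 = \frac{12229}{4}$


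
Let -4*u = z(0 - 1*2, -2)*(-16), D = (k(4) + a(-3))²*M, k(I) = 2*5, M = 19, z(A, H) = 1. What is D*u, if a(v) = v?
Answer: 3724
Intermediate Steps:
k(I) = 10
D = 931 (D = (10 - 3)²*19 = 7²*19 = 49*19 = 931)
u = 4 (u = -(-16)/4 = -¼*(-16) = 4)
D*u = 931*4 = 3724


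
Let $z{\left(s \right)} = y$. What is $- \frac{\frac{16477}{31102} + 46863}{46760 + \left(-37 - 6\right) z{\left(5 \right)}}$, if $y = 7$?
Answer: $- \frac{1457549503}{1444967818} \approx -1.0087$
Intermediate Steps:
$z{\left(s \right)} = 7$
$- \frac{\frac{16477}{31102} + 46863}{46760 + \left(-37 - 6\right) z{\left(5 \right)}} = - \frac{\frac{16477}{31102} + 46863}{46760 + \left(-37 - 6\right) 7} = - \frac{16477 \cdot \frac{1}{31102} + 46863}{46760 - 301} = - \frac{\frac{16477}{31102} + 46863}{46760 - 301} = - \frac{1457549503}{31102 \cdot 46459} = \left(-1\right) \frac{1457549503}{1444967818} = - \frac{1457549503}{1444967818}$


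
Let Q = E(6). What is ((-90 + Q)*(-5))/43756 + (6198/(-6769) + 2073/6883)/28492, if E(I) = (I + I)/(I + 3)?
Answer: 25908516442793/2562566680606884 ≈ 0.010110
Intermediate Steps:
E(I) = 2*I/(3 + I) (E(I) = (2*I)/(3 + I) = 2*I/(3 + I))
Q = 4/3 (Q = 2*6/(3 + 6) = 2*6/9 = 2*6*(1/9) = 4/3 ≈ 1.3333)
((-90 + Q)*(-5))/43756 + (6198/(-6769) + 2073/6883)/28492 = ((-90 + 4/3)*(-5))/43756 + (6198/(-6769) + 2073/6883)/28492 = -266/3*(-5)*(1/43756) + (6198*(-1/6769) + 2073*(1/6883))*(1/28492) = (1330/3)*(1/43756) + (-6198/6769 + 2073/6883)*(1/28492) = 665/65634 - 28628697/46591027*1/28492 = 665/65634 - 1684041/78086561252 = 25908516442793/2562566680606884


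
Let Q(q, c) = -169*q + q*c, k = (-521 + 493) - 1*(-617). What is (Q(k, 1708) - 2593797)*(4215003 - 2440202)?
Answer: -2994667872126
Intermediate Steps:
k = 589 (k = -28 + 617 = 589)
Q(q, c) = -169*q + c*q
(Q(k, 1708) - 2593797)*(4215003 - 2440202) = (589*(-169 + 1708) - 2593797)*(4215003 - 2440202) = (589*1539 - 2593797)*1774801 = (906471 - 2593797)*1774801 = -1687326*1774801 = -2994667872126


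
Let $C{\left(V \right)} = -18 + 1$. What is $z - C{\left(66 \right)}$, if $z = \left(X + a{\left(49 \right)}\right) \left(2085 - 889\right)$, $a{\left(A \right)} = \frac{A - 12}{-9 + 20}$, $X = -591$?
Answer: $- \frac{7730757}{11} \approx -7.028 \cdot 10^{5}$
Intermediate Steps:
$a{\left(A \right)} = - \frac{12}{11} + \frac{A}{11}$ ($a{\left(A \right)} = \frac{-12 + A}{11} = \left(-12 + A\right) \frac{1}{11} = - \frac{12}{11} + \frac{A}{11}$)
$C{\left(V \right)} = -17$
$z = - \frac{7730944}{11}$ ($z = \left(-591 + \left(- \frac{12}{11} + \frac{1}{11} \cdot 49\right)\right) \left(2085 - 889\right) = \left(-591 + \left(- \frac{12}{11} + \frac{49}{11}\right)\right) 1196 = \left(-591 + \frac{37}{11}\right) 1196 = \left(- \frac{6464}{11}\right) 1196 = - \frac{7730944}{11} \approx -7.0281 \cdot 10^{5}$)
$z - C{\left(66 \right)} = - \frac{7730944}{11} - -17 = - \frac{7730944}{11} + 17 = - \frac{7730757}{11}$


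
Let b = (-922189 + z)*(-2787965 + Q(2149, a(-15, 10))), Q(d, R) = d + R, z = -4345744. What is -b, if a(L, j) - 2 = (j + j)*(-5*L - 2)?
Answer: -14667790320282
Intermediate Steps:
a(L, j) = 2 + 2*j*(-2 - 5*L) (a(L, j) = 2 + (j + j)*(-5*L - 2) = 2 + (2*j)*(-2 - 5*L) = 2 + 2*j*(-2 - 5*L))
Q(d, R) = R + d
b = 14667790320282 (b = (-922189 - 4345744)*(-2787965 + ((2 - 4*10 - 10*(-15)*10) + 2149)) = -5267933*(-2787965 + ((2 - 40 + 1500) + 2149)) = -5267933*(-2787965 + (1462 + 2149)) = -5267933*(-2787965 + 3611) = -5267933*(-2784354) = 14667790320282)
-b = -1*14667790320282 = -14667790320282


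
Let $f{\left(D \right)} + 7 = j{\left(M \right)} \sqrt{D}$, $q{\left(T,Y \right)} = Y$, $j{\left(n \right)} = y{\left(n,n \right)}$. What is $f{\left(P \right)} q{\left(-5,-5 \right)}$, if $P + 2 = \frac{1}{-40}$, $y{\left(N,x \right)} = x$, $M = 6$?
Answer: $35 - \frac{27 i \sqrt{10}}{2} \approx 35.0 - 42.691 i$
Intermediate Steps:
$j{\left(n \right)} = n$
$P = - \frac{81}{40}$ ($P = -2 + \frac{1}{-40} = -2 - \frac{1}{40} = - \frac{81}{40} \approx -2.025$)
$f{\left(D \right)} = -7 + 6 \sqrt{D}$
$f{\left(P \right)} q{\left(-5,-5 \right)} = \left(-7 + 6 \sqrt{- \frac{81}{40}}\right) \left(-5\right) = \left(-7 + 6 \frac{9 i \sqrt{10}}{20}\right) \left(-5\right) = \left(-7 + \frac{27 i \sqrt{10}}{10}\right) \left(-5\right) = 35 - \frac{27 i \sqrt{10}}{2}$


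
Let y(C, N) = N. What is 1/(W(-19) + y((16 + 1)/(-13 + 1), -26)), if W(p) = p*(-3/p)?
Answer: -1/29 ≈ -0.034483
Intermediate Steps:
W(p) = -3
1/(W(-19) + y((16 + 1)/(-13 + 1), -26)) = 1/(-3 - 26) = 1/(-29) = -1/29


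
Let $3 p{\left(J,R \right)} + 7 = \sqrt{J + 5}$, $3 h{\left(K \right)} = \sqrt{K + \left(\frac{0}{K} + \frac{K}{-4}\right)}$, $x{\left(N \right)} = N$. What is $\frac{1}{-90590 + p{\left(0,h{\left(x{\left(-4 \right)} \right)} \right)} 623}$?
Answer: $- \frac{828393}{76246388516} - \frac{1869 \sqrt{5}}{76246388516} \approx -1.0919 \cdot 10^{-5}$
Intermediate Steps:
$h{\left(K \right)} = \frac{\sqrt{3} \sqrt{K}}{6}$ ($h{\left(K \right)} = \frac{\sqrt{K + \left(\frac{0}{K} + \frac{K}{-4}\right)}}{3} = \frac{\sqrt{K + \left(0 + K \left(- \frac{1}{4}\right)\right)}}{3} = \frac{\sqrt{K + \left(0 - \frac{K}{4}\right)}}{3} = \frac{\sqrt{K - \frac{K}{4}}}{3} = \frac{\sqrt{\frac{3 K}{4}}}{3} = \frac{\frac{1}{2} \sqrt{3} \sqrt{K}}{3} = \frac{\sqrt{3} \sqrt{K}}{6}$)
$p{\left(J,R \right)} = - \frac{7}{3} + \frac{\sqrt{5 + J}}{3}$ ($p{\left(J,R \right)} = - \frac{7}{3} + \frac{\sqrt{J + 5}}{3} = - \frac{7}{3} + \frac{\sqrt{5 + J}}{3}$)
$\frac{1}{-90590 + p{\left(0,h{\left(x{\left(-4 \right)} \right)} \right)} 623} = \frac{1}{-90590 + \left(- \frac{7}{3} + \frac{\sqrt{5 + 0}}{3}\right) 623} = \frac{1}{-90590 + \left(- \frac{7}{3} + \frac{\sqrt{5}}{3}\right) 623} = \frac{1}{-90590 - \left(\frac{4361}{3} - \frac{623 \sqrt{5}}{3}\right)} = \frac{1}{- \frac{276131}{3} + \frac{623 \sqrt{5}}{3}}$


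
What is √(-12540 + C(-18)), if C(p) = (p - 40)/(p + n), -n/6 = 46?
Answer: I*√5530053/21 ≈ 111.98*I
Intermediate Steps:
n = -276 (n = -6*46 = -276)
C(p) = (-40 + p)/(-276 + p) (C(p) = (p - 40)/(p - 276) = (-40 + p)/(-276 + p))
√(-12540 + C(-18)) = √(-12540 + (-40 - 18)/(-276 - 18)) = √(-12540 - 58/(-294)) = √(-12540 - 1/294*(-58)) = √(-12540 + 29/147) = √(-1843351/147) = I*√5530053/21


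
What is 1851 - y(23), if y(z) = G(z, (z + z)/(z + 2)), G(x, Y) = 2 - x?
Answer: 1872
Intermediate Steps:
y(z) = 2 - z
1851 - y(23) = 1851 - (2 - 1*23) = 1851 - (2 - 23) = 1851 - 1*(-21) = 1851 + 21 = 1872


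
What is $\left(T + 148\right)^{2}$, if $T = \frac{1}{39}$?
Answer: $\frac{33327529}{1521} \approx 21912.0$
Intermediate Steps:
$T = \frac{1}{39} \approx 0.025641$
$\left(T + 148\right)^{2} = \left(\frac{1}{39} + 148\right)^{2} = \left(\frac{5773}{39}\right)^{2} = \frac{33327529}{1521}$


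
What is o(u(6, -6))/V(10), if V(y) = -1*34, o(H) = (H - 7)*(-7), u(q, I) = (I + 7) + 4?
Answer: -7/17 ≈ -0.41176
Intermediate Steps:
u(q, I) = 11 + I (u(q, I) = (7 + I) + 4 = 11 + I)
o(H) = 49 - 7*H (o(H) = (-7 + H)*(-7) = 49 - 7*H)
V(y) = -34
o(u(6, -6))/V(10) = (49 - 7*(11 - 6))/(-34) = (49 - 7*5)*(-1/34) = (49 - 35)*(-1/34) = 14*(-1/34) = -7/17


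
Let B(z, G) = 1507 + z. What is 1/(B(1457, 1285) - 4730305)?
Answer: -1/4727341 ≈ -2.1154e-7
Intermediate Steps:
1/(B(1457, 1285) - 4730305) = 1/((1507 + 1457) - 4730305) = 1/(2964 - 4730305) = 1/(-4727341) = -1/4727341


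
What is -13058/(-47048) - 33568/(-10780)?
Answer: 215009063/63397180 ≈ 3.3915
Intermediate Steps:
-13058/(-47048) - 33568/(-10780) = -13058*(-1/47048) - 33568*(-1/10780) = 6529/23524 + 8392/2695 = 215009063/63397180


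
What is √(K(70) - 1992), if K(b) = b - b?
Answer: 2*I*√498 ≈ 44.632*I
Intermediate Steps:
K(b) = 0
√(K(70) - 1992) = √(0 - 1992) = √(-1992) = 2*I*√498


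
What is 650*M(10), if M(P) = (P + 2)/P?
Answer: 780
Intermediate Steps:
M(P) = (2 + P)/P
650*M(10) = 650*((2 + 10)/10) = 650*((1/10)*12) = 650*(6/5) = 780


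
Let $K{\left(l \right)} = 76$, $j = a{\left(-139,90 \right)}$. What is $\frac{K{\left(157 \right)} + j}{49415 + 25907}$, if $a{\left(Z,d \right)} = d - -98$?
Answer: $\frac{132}{37661} \approx 0.003505$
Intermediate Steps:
$a{\left(Z,d \right)} = 98 + d$ ($a{\left(Z,d \right)} = d + 98 = 98 + d$)
$j = 188$ ($j = 98 + 90 = 188$)
$\frac{K{\left(157 \right)} + j}{49415 + 25907} = \frac{76 + 188}{49415 + 25907} = \frac{264}{75322} = 264 \cdot \frac{1}{75322} = \frac{132}{37661}$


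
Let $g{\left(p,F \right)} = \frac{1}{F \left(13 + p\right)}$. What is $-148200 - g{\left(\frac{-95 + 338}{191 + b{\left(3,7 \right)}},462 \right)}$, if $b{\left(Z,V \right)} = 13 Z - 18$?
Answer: $- \frac{102668365906}{692769} \approx -1.482 \cdot 10^{5}$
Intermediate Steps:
$b{\left(Z,V \right)} = -18 + 13 Z$
$g{\left(p,F \right)} = \frac{1}{F \left(13 + p\right)}$
$-148200 - g{\left(\frac{-95 + 338}{191 + b{\left(3,7 \right)}},462 \right)} = -148200 - \frac{1}{462 \left(13 + \frac{-95 + 338}{191 + \left(-18 + 13 \cdot 3\right)}\right)} = -148200 - \frac{1}{462 \left(13 + \frac{243}{191 + \left(-18 + 39\right)}\right)} = -148200 - \frac{1}{462 \left(13 + \frac{243}{191 + 21}\right)} = -148200 - \frac{1}{462 \left(13 + \frac{243}{212}\right)} = -148200 - \frac{1}{462 \cdot \frac{2999}{212}} = -148200 - \frac{1}{462} \cdot \frac{212}{2999} = -148200 - \frac{106}{692769} = - \frac{102668365906}{692769}$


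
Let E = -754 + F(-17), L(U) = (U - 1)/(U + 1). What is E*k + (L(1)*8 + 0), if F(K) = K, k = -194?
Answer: 149574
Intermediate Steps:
L(U) = (-1 + U)/(1 + U)
E = -771 (E = -754 - 17 = -771)
E*k + (L(1)*8 + 0) = -771*(-194) + (((-1 + 1)/(1 + 1))*8 + 0) = 149574 + ((0/2)*8 + 0) = 149574 + (((1/2)*0)*8 + 0) = 149574 + (0*8 + 0) = 149574 + (0 + 0) = 149574 + 0 = 149574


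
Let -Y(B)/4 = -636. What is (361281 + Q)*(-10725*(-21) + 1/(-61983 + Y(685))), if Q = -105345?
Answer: 1142084436207488/19813 ≈ 5.7643e+10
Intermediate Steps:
Y(B) = 2544 (Y(B) = -4*(-636) = 2544)
(361281 + Q)*(-10725*(-21) + 1/(-61983 + Y(685))) = (361281 - 105345)*(-10725*(-21) + 1/(-61983 + 2544)) = 255936*(225225 + 1/(-59439)) = 255936*(225225 - 1/59439) = 255936*(13387148774/59439) = 1142084436207488/19813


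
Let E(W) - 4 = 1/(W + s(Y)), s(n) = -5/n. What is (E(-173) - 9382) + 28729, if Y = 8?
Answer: 26878531/1389 ≈ 19351.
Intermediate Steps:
E(W) = 4 + 1/(-5/8 + W) (E(W) = 4 + 1/(W - 5/8) = 4 + 1/(-5/8 + W))
(E(-173) - 9382) + 28729 = (4*(-3 + 8*(-173))/(-5 + 8*(-173)) - 9382) + 28729 = (4*(-3 - 1384)/(-5 - 1384) - 9382) + 28729 = (4*(-1387)/(-1389) - 9382) + 28729 = (4*(-1/1389)*(-1387) - 9382) + 28729 = (5548/1389 - 9382) + 28729 = -13026050/1389 + 28729 = 26878531/1389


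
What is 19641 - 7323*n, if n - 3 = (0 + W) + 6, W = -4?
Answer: -16974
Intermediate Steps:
n = 5 (n = 3 + ((0 - 4) + 6) = 3 + (-4 + 6) = 3 + 2 = 5)
19641 - 7323*n = 19641 - 7323*5 = 19641 - 1*36615 = 19641 - 36615 = -16974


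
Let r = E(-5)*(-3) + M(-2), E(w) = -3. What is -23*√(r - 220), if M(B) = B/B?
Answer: -23*I*√210 ≈ -333.3*I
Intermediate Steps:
M(B) = 1
r = 10 (r = -3*(-3) + 1 = 9 + 1 = 10)
-23*√(r - 220) = -23*√(10 - 220) = -23*√(-210) = -23*I*√210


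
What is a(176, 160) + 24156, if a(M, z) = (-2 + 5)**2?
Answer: 24165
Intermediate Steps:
a(M, z) = 9 (a(M, z) = 3**2 = 9)
a(176, 160) + 24156 = 9 + 24156 = 24165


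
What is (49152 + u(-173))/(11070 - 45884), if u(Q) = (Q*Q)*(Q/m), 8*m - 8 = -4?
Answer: 5153141/17407 ≈ 296.04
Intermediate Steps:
m = ½ (m = 1 + (⅛)*(-4) = 1 - ½ = ½ ≈ 0.50000)
u(Q) = 2*Q³ (u(Q) = (Q*Q)*(Q/(½)) = Q²*(Q*2) = Q²*(2*Q) = 2*Q³)
(49152 + u(-173))/(11070 - 45884) = (49152 + 2*(-173)³)/(11070 - 45884) = (49152 + 2*(-5177717))/(-34814) = (49152 - 10355434)*(-1/34814) = -10306282*(-1/34814) = 5153141/17407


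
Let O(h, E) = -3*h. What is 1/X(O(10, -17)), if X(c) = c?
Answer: -1/30 ≈ -0.033333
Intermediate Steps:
1/X(O(10, -17)) = 1/(-3*10) = 1/(-30) = -1/30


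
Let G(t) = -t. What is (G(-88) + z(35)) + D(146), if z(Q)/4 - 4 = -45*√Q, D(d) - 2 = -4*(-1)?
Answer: 110 - 180*√35 ≈ -954.89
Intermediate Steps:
D(d) = 6 (D(d) = 2 - 4*(-1) = 2 + 4 = 6)
z(Q) = 16 - 180*√Q (z(Q) = 16 + 4*(-45*√Q) = 16 - 180*√Q)
(G(-88) + z(35)) + D(146) = (-1*(-88) + (16 - 180*√35)) + 6 = (88 + (16 - 180*√35)) + 6 = (104 - 180*√35) + 6 = 110 - 180*√35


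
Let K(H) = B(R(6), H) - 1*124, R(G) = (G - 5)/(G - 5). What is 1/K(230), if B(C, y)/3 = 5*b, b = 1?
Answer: -1/109 ≈ -0.0091743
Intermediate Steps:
R(G) = 1 (R(G) = (-5 + G)/(-5 + G) = 1)
B(C, y) = 15 (B(C, y) = 3*(5*1) = 3*5 = 15)
K(H) = -109 (K(H) = 15 - 1*124 = 15 - 124 = -109)
1/K(230) = 1/(-109) = -1/109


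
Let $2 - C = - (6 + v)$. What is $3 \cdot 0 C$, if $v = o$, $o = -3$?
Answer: $0$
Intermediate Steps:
$v = -3$
$C = 5$ ($C = 2 - - (6 - 3) = 2 - \left(-1\right) 3 = 2 - -3 = 2 + 3 = 5$)
$3 \cdot 0 C = 3 \cdot 0 \cdot 5 = 0 \cdot 5 = 0$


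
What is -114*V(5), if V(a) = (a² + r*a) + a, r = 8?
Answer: -7980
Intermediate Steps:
V(a) = a² + 9*a (V(a) = (a² + 8*a) + a = a² + 9*a)
-114*V(5) = -570*(9 + 5) = -570*14 = -114*70 = -7980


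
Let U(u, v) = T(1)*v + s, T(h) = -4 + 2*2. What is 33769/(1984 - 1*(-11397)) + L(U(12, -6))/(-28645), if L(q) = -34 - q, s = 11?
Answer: 193583030/76659749 ≈ 2.5252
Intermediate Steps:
T(h) = 0 (T(h) = -4 + 4 = 0)
U(u, v) = 11 (U(u, v) = 0*v + 11 = 0 + 11 = 11)
33769/(1984 - 1*(-11397)) + L(U(12, -6))/(-28645) = 33769/(1984 - 1*(-11397)) + (-34 - 1*11)/(-28645) = 33769/(1984 + 11397) + (-34 - 11)*(-1/28645) = 33769/13381 - 45*(-1/28645) = 33769*(1/13381) + 9/5729 = 33769/13381 + 9/5729 = 193583030/76659749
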